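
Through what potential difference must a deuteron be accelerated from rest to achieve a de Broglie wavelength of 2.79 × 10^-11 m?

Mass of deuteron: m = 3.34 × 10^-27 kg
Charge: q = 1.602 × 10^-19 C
5.27 × 10^-1 V

From λ = h/√(2mqV), we solve for V:

λ² = h²/(2mqV)
V = h²/(2mqλ²)
V = (6.626 × 10^-34 J·s)² / (2 × 3.34 × 10^-27 kg × 1.602 × 10^-19 C × (2.79 × 10^-11 m)²)
V = 5.27 × 10^-1 V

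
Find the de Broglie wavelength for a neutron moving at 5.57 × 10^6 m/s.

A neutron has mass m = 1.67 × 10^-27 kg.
7.12 × 10^-14 m

Using the de Broglie relation λ = h/(mv):

λ = h/(mv)
λ = (6.626 × 10^-34 J·s) / (1.67 × 10^-27 kg × 5.57 × 10^6 m/s)
λ = 7.12 × 10^-14 m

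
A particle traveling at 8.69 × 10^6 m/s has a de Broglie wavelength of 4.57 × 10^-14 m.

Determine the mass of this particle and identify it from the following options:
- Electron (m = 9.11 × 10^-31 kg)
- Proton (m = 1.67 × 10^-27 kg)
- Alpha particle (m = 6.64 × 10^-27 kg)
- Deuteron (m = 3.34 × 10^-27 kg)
The particle is a proton.

From λ = h/(mv), solve for mass:

m = h/(λv)
m = (6.626 × 10^-34 J·s) / (4.57 × 10^-14 m × 8.69 × 10^6 m/s)
m = 1.67 × 10^-27 kg

Comparing with the listed masses, this is closest to a proton.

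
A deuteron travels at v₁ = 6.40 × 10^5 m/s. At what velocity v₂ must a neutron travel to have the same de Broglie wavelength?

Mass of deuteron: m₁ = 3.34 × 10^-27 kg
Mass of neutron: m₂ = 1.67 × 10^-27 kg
v₂ = 1.28 × 10^6 m/s

For equal de Broglie wavelengths: λ₁ = λ₂

h/(m₁v₁) = h/(m₂v₂)
m₁v₁ = m₂v₂
v₂ = v₁ · (m₁/m₂)

v₂ = 6.40 × 10^5 m/s × (3.34 × 10^-27 kg / 1.67 × 10^-27 kg)
v₂ = 1.28 × 10^6 m/s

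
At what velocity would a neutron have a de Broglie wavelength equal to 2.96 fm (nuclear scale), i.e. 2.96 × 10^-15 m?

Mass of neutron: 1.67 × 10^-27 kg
1.34 × 10^8 m/s

From λ = h/(mv), solve for v:

v = h/(mλ)
v = (6.626 × 10^-34 J·s) / (1.67 × 10^-27 kg × 2.96 × 10^-15 m)
v = 1.34 × 10^8 m/s

Note: This velocity is 44.7% of the speed of light, so relativistic corrections would be needed for a more accurate calculation.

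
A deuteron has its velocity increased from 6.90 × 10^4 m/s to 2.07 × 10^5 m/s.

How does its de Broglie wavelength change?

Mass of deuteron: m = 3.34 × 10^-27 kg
The wavelength decreases by a factor of 3.

Using λ = h/(mv):

Initial wavelength: λ₁ = h/(mv₁) = 2.88 × 10^-12 m
Final wavelength: λ₂ = h/(mv₂) = 9.58 × 10^-13 m

Since λ ∝ 1/v, when velocity increases by a factor of 3, the wavelength decreases by a factor of 3.

λ₂/λ₁ = v₁/v₂ = 1/3

The wavelength decreases by a factor of 3.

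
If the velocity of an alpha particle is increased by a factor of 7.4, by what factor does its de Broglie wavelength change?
The wavelength decreases by a factor of 7.4.

From λ = h/(mv), the wavelength is inversely proportional to velocity:

λ ∝ 1/v

If v → 7.4v, then λ → λ/7.4

When velocity is increased by a factor of 7.4, the wavelength decreases by a factor of 7.4.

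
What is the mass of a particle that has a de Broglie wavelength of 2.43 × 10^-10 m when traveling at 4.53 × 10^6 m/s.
6.02 × 10^-31 kg

From the de Broglie relation λ = h/(mv), we solve for m:

m = h/(λv)
m = (6.626 × 10^-34 J·s) / (2.43 × 10^-10 m × 4.53 × 10^6 m/s)
m = 6.02 × 10^-31 kg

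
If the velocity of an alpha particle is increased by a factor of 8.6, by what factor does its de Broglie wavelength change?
The wavelength decreases by a factor of 8.6.

From λ = h/(mv), the wavelength is inversely proportional to velocity:

λ ∝ 1/v

If v → 8.6v, then λ → λ/8.6

When velocity is increased by a factor of 8.6, the wavelength decreases by a factor of 8.6.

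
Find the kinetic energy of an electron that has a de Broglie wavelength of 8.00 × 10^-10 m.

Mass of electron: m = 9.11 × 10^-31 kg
3.77 × 10^-19 J (or 2.35 eV)

From λ = h/√(2mKE), we solve for KE:

λ² = h²/(2mKE)
KE = h²/(2mλ²)
KE = (6.626 × 10^-34 J·s)² / (2 × 9.11 × 10^-31 kg × (8.00 × 10^-10 m)²)
KE = 3.77 × 10^-19 J
KE = 2.35 eV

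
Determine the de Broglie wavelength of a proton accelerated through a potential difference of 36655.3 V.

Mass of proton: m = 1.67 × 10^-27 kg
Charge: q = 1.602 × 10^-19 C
1.50 × 10^-13 m

When a particle is accelerated through voltage V, it gains kinetic energy KE = qV.

The de Broglie wavelength is then λ = h/√(2mqV):

λ = h/√(2mqV)
λ = (6.626 × 10^-34 J·s) / √(2 × 1.67 × 10^-27 kg × 1.602 × 10^-19 C × 36655.3 V)
λ = 1.50 × 10^-13 m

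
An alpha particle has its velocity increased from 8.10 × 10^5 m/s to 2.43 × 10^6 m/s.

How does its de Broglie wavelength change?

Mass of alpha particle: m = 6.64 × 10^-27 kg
The wavelength decreases by a factor of 3.

Using λ = h/(mv):

Initial wavelength: λ₁ = h/(mv₁) = 1.23 × 10^-13 m
Final wavelength: λ₂ = h/(mv₂) = 4.11 × 10^-14 m

Since λ ∝ 1/v, when velocity increases by a factor of 3, the wavelength decreases by a factor of 3.

λ₂/λ₁ = v₁/v₂ = 1/3

The wavelength decreases by a factor of 3.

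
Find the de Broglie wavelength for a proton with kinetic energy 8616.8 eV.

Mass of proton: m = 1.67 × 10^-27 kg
3.09 × 10^-13 m

Using λ = h/√(2mKE):

First convert KE to Joules: KE = 8616.8 eV = 1.381 × 10^-15 J

λ = h/√(2mKE)
λ = (6.626 × 10^-34 J·s) / √(2 × 1.67 × 10^-27 kg × 1.381 × 10^-15 J)
λ = 3.09 × 10^-13 m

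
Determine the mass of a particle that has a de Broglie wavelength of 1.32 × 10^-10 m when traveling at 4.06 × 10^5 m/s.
1.24 × 10^-29 kg

From the de Broglie relation λ = h/(mv), we solve for m:

m = h/(λv)
m = (6.626 × 10^-34 J·s) / (1.32 × 10^-10 m × 4.06 × 10^5 m/s)
m = 1.24 × 10^-29 kg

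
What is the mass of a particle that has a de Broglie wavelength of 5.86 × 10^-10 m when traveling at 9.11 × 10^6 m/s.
1.24 × 10^-31 kg

From the de Broglie relation λ = h/(mv), we solve for m:

m = h/(λv)
m = (6.626 × 10^-34 J·s) / (5.86 × 10^-10 m × 9.11 × 10^6 m/s)
m = 1.24 × 10^-31 kg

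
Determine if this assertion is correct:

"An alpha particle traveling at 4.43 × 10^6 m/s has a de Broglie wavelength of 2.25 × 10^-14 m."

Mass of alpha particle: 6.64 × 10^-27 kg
True

The claim is correct.

Using λ = h/(mv):
λ = (6.626 × 10^-34 J·s) / (6.64 × 10^-27 kg × 4.43 × 10^6 m/s)
λ = 2.25 × 10^-14 m

This matches the claimed value.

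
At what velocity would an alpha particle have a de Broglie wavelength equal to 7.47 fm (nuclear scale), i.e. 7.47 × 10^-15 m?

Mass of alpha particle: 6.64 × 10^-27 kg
1.34 × 10^7 m/s

From λ = h/(mv), solve for v:

v = h/(mλ)
v = (6.626 × 10^-34 J·s) / (6.64 × 10^-27 kg × 7.47 × 10^-15 m)
v = 1.34 × 10^7 m/s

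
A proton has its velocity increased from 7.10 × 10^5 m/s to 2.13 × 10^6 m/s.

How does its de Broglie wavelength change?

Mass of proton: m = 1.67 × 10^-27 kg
The wavelength decreases by a factor of 3.

Using λ = h/(mv):

Initial wavelength: λ₁ = h/(mv₁) = 5.59 × 10^-13 m
Final wavelength: λ₂ = h/(mv₂) = 1.86 × 10^-13 m

Since λ ∝ 1/v, when velocity increases by a factor of 3, the wavelength decreases by a factor of 3.

λ₂/λ₁ = v₁/v₂ = 1/3

The wavelength decreases by a factor of 3.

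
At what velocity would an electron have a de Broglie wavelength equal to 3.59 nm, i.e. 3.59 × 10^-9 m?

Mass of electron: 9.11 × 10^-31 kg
2.03 × 10^5 m/s

From λ = h/(mv), solve for v:

v = h/(mλ)
v = (6.626 × 10^-34 J·s) / (9.11 × 10^-31 kg × 3.59 × 10^-9 m)
v = 2.03 × 10^5 m/s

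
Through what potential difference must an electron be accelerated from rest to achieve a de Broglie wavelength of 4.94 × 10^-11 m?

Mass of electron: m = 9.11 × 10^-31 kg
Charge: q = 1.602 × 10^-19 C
616 V

From λ = h/√(2mqV), we solve for V:

λ² = h²/(2mqV)
V = h²/(2mqλ²)
V = (6.626 × 10^-34 J·s)² / (2 × 9.11 × 10^-31 kg × 1.602 × 10^-19 C × (4.94 × 10^-11 m)²)
V = 616 V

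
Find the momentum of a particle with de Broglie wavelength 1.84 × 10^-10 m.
3.60 × 10^-24 kg·m/s

From the de Broglie relation λ = h/p, we solve for p:

p = h/λ
p = (6.626 × 10^-34 J·s) / (1.84 × 10^-10 m)
p = 3.60 × 10^-24 kg·m/s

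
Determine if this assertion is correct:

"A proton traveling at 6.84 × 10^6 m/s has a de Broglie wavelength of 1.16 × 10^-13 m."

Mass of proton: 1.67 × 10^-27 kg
False

The claim is incorrect.

Using λ = h/(mv):
λ = (6.626 × 10^-34 J·s) / (1.67 × 10^-27 kg × 6.84 × 10^6 m/s)
λ = 5.80 × 10^-14 m

The actual wavelength differs from the claimed 1.16 × 10^-13 m.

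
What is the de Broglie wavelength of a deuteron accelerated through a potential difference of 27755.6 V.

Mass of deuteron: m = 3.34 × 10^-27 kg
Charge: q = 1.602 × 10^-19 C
1.22 × 10^-13 m

When a particle is accelerated through voltage V, it gains kinetic energy KE = qV.

The de Broglie wavelength is then λ = h/√(2mqV):

λ = h/√(2mqV)
λ = (6.626 × 10^-34 J·s) / √(2 × 3.34 × 10^-27 kg × 1.602 × 10^-19 C × 27755.6 V)
λ = 1.22 × 10^-13 m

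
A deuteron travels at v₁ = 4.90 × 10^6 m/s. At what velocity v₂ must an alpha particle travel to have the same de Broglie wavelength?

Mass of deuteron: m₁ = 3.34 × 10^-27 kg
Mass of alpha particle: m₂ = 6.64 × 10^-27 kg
v₂ = 2.46 × 10^6 m/s

For equal de Broglie wavelengths: λ₁ = λ₂

h/(m₁v₁) = h/(m₂v₂)
m₁v₁ = m₂v₂
v₂ = v₁ · (m₁/m₂)

v₂ = 4.90 × 10^6 m/s × (3.34 × 10^-27 kg / 6.64 × 10^-27 kg)
v₂ = 2.46 × 10^6 m/s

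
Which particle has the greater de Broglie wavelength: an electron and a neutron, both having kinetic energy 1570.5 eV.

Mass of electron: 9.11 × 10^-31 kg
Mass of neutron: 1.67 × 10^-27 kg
The electron has the longer wavelength.

Using λ = h/√(2mKE):

For electron: λ₁ = h/√(2m₁KE) = 3.09 × 10^-11 m
For neutron: λ₂ = h/√(2m₂KE) = 7.23 × 10^-13 m

Since λ ∝ 1/√m at constant kinetic energy, the lighter particle has the longer wavelength.

The electron has the longer de Broglie wavelength.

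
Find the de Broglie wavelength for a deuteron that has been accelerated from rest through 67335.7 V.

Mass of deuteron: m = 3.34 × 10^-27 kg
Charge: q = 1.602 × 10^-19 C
7.81 × 10^-14 m

When a particle is accelerated through voltage V, it gains kinetic energy KE = qV.

The de Broglie wavelength is then λ = h/√(2mqV):

λ = h/√(2mqV)
λ = (6.626 × 10^-34 J·s) / √(2 × 3.34 × 10^-27 kg × 1.602 × 10^-19 C × 67335.7 V)
λ = 7.81 × 10^-14 m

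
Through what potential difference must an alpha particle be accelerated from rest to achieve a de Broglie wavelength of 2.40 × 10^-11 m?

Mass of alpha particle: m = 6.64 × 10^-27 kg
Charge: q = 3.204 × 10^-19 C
1.79 × 10^-1 V

From λ = h/√(2mqV), we solve for V:

λ² = h²/(2mqV)
V = h²/(2mqλ²)
V = (6.626 × 10^-34 J·s)² / (2 × 6.64 × 10^-27 kg × 3.204 × 10^-19 C × (2.40 × 10^-11 m)²)
V = 1.79 × 10^-1 V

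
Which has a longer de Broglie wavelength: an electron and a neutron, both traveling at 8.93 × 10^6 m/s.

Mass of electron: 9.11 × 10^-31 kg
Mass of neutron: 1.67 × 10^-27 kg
The electron has the longer wavelength.

Using λ = h/(mv), since both particles have the same velocity, the wavelength depends only on mass.

For electron: λ₁ = h/(m₁v) = 8.14 × 10^-11 m
For neutron: λ₂ = h/(m₂v) = 4.44 × 10^-14 m

Since λ ∝ 1/m at constant velocity, the lighter particle has the longer wavelength.

The electron has the longer de Broglie wavelength.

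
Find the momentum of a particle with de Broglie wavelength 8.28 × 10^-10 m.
8.00 × 10^-25 kg·m/s

From the de Broglie relation λ = h/p, we solve for p:

p = h/λ
p = (6.626 × 10^-34 J·s) / (8.28 × 10^-10 m)
p = 8.00 × 10^-25 kg·m/s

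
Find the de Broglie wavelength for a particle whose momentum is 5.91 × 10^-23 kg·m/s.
1.12 × 10^-11 m

Using the de Broglie relation λ = h/p:

λ = h/p
λ = (6.626 × 10^-34 J·s) / (5.91 × 10^-23 kg·m/s)
λ = 1.12 × 10^-11 m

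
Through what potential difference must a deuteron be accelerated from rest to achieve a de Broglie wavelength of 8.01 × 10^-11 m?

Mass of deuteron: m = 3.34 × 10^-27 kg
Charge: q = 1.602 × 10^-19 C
6.39 × 10^-2 V

From λ = h/√(2mqV), we solve for V:

λ² = h²/(2mqV)
V = h²/(2mqλ²)
V = (6.626 × 10^-34 J·s)² / (2 × 3.34 × 10^-27 kg × 1.602 × 10^-19 C × (8.01 × 10^-11 m)²)
V = 6.39 × 10^-2 V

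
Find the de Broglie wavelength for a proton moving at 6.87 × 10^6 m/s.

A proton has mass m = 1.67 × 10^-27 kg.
5.78 × 10^-14 m

Using the de Broglie relation λ = h/(mv):

λ = h/(mv)
λ = (6.626 × 10^-34 J·s) / (1.67 × 10^-27 kg × 6.87 × 10^6 m/s)
λ = 5.78 × 10^-14 m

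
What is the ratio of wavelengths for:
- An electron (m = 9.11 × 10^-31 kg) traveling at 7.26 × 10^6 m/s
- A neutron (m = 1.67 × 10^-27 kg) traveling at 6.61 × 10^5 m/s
λ₁/λ₂ = 167

Using λ = h/(mv):

λ₁ = h/(m₁v₁) = 1.00 × 10^-10 m
λ₂ = h/(m₂v₂) = 6.00 × 10^-13 m

Ratio λ₁/λ₂ = (m₂v₂)/(m₁v₁)
         = (1.67 × 10^-27 kg × 6.61 × 10^5 m/s) / (9.11 × 10^-31 kg × 7.26 × 10^6 m/s)
         = 167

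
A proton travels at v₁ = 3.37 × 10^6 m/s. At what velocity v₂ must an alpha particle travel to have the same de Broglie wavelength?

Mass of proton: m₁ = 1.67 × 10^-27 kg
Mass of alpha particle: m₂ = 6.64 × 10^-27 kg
v₂ = 8.48 × 10^5 m/s

For equal de Broglie wavelengths: λ₁ = λ₂

h/(m₁v₁) = h/(m₂v₂)
m₁v₁ = m₂v₂
v₂ = v₁ · (m₁/m₂)

v₂ = 3.37 × 10^6 m/s × (1.67 × 10^-27 kg / 6.64 × 10^-27 kg)
v₂ = 8.48 × 10^5 m/s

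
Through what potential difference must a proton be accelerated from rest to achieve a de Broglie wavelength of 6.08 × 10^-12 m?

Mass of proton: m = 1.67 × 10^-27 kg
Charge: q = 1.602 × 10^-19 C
22.2 V

From λ = h/√(2mqV), we solve for V:

λ² = h²/(2mqV)
V = h²/(2mqλ²)
V = (6.626 × 10^-34 J·s)² / (2 × 1.67 × 10^-27 kg × 1.602 × 10^-19 C × (6.08 × 10^-12 m)²)
V = 22.2 V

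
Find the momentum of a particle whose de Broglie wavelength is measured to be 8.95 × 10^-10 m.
7.40 × 10^-25 kg·m/s

From the de Broglie relation λ = h/p, we solve for p:

p = h/λ
p = (6.626 × 10^-34 J·s) / (8.95 × 10^-10 m)
p = 7.40 × 10^-25 kg·m/s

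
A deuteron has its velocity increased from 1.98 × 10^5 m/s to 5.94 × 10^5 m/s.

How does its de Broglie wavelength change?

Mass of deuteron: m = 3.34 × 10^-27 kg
The wavelength decreases by a factor of 3.

Using λ = h/(mv):

Initial wavelength: λ₁ = h/(mv₁) = 1.00 × 10^-12 m
Final wavelength: λ₂ = h/(mv₂) = 3.34 × 10^-13 m

Since λ ∝ 1/v, when velocity increases by a factor of 3, the wavelength decreases by a factor of 3.

λ₂/λ₁ = v₁/v₂ = 1/3

The wavelength decreases by a factor of 3.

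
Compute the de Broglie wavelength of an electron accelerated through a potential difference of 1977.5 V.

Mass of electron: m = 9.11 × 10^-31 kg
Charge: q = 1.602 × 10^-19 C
2.76 × 10^-11 m

When a particle is accelerated through voltage V, it gains kinetic energy KE = qV.

The de Broglie wavelength is then λ = h/√(2mqV):

λ = h/√(2mqV)
λ = (6.626 × 10^-34 J·s) / √(2 × 9.11 × 10^-31 kg × 1.602 × 10^-19 C × 1977.5 V)
λ = 2.76 × 10^-11 m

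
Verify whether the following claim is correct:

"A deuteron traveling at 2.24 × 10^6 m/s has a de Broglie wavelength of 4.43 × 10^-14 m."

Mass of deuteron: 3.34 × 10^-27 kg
False

The claim is incorrect.

Using λ = h/(mv):
λ = (6.626 × 10^-34 J·s) / (3.34 × 10^-27 kg × 2.24 × 10^6 m/s)
λ = 8.86 × 10^-14 m

The actual wavelength differs from the claimed 4.43 × 10^-14 m.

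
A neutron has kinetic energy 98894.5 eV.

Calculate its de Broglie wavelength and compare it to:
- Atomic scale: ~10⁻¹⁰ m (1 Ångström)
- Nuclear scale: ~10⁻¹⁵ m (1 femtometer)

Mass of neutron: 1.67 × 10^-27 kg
λ = 9.11 × 10^-14 m, which is between nuclear and atomic scales.

Using λ = h/√(2mKE):

KE = 98894.5 eV = 1.584 × 10^-14 J

λ = h/√(2mKE)
λ = (6.626 × 10^-34 J·s) / √(2 × 1.67 × 10^-27 kg × 1.584 × 10^-14 J)
λ = 9.11 × 10^-14 m

Comparison:
- Atomic scale (10⁻¹⁰ m): λ is 0.00091× this size
- Nuclear scale (10⁻¹⁵ m): λ is 91× this size

The wavelength is between nuclear and atomic scales.

This wavelength is appropriate for probing atomic structure but too large for nuclear physics experiments.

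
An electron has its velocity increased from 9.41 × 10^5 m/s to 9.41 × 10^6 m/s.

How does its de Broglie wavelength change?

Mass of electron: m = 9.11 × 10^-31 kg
The wavelength decreases by a factor of 10.

Using λ = h/(mv):

Initial wavelength: λ₁ = h/(mv₁) = 7.73 × 10^-10 m
Final wavelength: λ₂ = h/(mv₂) = 7.73 × 10^-11 m

Since λ ∝ 1/v, when velocity increases by a factor of 10, the wavelength decreases by a factor of 10.

λ₂/λ₁ = v₁/v₂ = 1/10

The wavelength decreases by a factor of 10.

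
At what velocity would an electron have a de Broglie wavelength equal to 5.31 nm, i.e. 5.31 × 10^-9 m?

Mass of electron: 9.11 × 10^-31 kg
1.37 × 10^5 m/s

From λ = h/(mv), solve for v:

v = h/(mλ)
v = (6.626 × 10^-34 J·s) / (9.11 × 10^-31 kg × 5.31 × 10^-9 m)
v = 1.37 × 10^5 m/s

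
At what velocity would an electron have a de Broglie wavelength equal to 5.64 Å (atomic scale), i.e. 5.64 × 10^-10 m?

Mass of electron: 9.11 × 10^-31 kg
1.29 × 10^6 m/s

From λ = h/(mv), solve for v:

v = h/(mλ)
v = (6.626 × 10^-34 J·s) / (9.11 × 10^-31 kg × 5.64 × 10^-10 m)
v = 1.29 × 10^6 m/s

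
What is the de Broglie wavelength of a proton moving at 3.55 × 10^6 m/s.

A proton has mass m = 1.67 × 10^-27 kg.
1.12 × 10^-13 m

Using the de Broglie relation λ = h/(mv):

λ = h/(mv)
λ = (6.626 × 10^-34 J·s) / (1.67 × 10^-27 kg × 3.55 × 10^6 m/s)
λ = 1.12 × 10^-13 m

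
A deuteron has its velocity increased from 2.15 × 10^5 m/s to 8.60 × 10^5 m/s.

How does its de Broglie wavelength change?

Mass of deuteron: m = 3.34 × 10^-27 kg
The wavelength decreases by a factor of 4.

Using λ = h/(mv):

Initial wavelength: λ₁ = h/(mv₁) = 9.23 × 10^-13 m
Final wavelength: λ₂ = h/(mv₂) = 2.31 × 10^-13 m

Since λ ∝ 1/v, when velocity increases by a factor of 4, the wavelength decreases by a factor of 4.

λ₂/λ₁ = v₁/v₂ = 1/4

The wavelength decreases by a factor of 4.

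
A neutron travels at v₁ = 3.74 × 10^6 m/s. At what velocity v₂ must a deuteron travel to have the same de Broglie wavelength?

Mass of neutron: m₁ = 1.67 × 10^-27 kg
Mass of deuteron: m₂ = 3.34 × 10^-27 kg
v₂ = 1.87 × 10^6 m/s

For equal de Broglie wavelengths: λ₁ = λ₂

h/(m₁v₁) = h/(m₂v₂)
m₁v₁ = m₂v₂
v₂ = v₁ · (m₁/m₂)

v₂ = 3.74 × 10^6 m/s × (1.67 × 10^-27 kg / 3.34 × 10^-27 kg)
v₂ = 1.87 × 10^6 m/s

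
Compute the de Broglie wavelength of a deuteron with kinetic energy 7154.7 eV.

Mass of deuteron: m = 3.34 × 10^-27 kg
2.39 × 10^-13 m

Using λ = h/√(2mKE):

First convert KE to Joules: KE = 7154.7 eV = 1.146 × 10^-15 J

λ = h/√(2mKE)
λ = (6.626 × 10^-34 J·s) / √(2 × 3.34 × 10^-27 kg × 1.146 × 10^-15 J)
λ = 2.39 × 10^-13 m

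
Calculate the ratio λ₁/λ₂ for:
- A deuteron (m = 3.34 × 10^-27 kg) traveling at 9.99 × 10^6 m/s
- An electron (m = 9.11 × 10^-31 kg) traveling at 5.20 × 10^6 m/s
λ₁/λ₂ = 1.42 × 10^-4

Using λ = h/(mv):

λ₁ = h/(m₁v₁) = 1.99 × 10^-14 m
λ₂ = h/(m₂v₂) = 1.40 × 10^-10 m

Ratio λ₁/λ₂ = (m₂v₂)/(m₁v₁)
         = (9.11 × 10^-31 kg × 5.20 × 10^6 m/s) / (3.34 × 10^-27 kg × 9.99 × 10^6 m/s)
         = 1.42 × 10^-4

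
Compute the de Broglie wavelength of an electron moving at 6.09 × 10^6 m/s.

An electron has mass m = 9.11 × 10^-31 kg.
1.19 × 10^-10 m

Using the de Broglie relation λ = h/(mv):

λ = h/(mv)
λ = (6.626 × 10^-34 J·s) / (9.11 × 10^-31 kg × 6.09 × 10^6 m/s)
λ = 1.19 × 10^-10 m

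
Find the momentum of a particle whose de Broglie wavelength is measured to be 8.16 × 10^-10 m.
8.12 × 10^-25 kg·m/s

From the de Broglie relation λ = h/p, we solve for p:

p = h/λ
p = (6.626 × 10^-34 J·s) / (8.16 × 10^-10 m)
p = 8.12 × 10^-25 kg·m/s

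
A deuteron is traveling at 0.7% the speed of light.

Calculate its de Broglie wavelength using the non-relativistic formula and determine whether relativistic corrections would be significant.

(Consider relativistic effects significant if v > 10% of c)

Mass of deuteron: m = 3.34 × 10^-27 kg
No, relativistic corrections are not needed.

Using the non-relativistic de Broglie formula λ = h/(mv):

v = 0.7% × c = 2.099 × 10^6 m/s

λ = h/(mv)
λ = (6.626 × 10^-34 J·s) / (3.34 × 10^-27 kg × 2.099 × 10^6 m/s)
λ = 9.45 × 10^-14 m

Since v = 0.7% of c < 10% of c, relativistic corrections are NOT significant and this non-relativistic result is a good approximation.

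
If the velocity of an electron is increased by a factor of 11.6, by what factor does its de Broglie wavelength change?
The wavelength decreases by a factor of 11.6.

From λ = h/(mv), the wavelength is inversely proportional to velocity:

λ ∝ 1/v

If v → 11.6v, then λ → λ/11.6

When velocity is increased by a factor of 11.6, the wavelength decreases by a factor of 11.6.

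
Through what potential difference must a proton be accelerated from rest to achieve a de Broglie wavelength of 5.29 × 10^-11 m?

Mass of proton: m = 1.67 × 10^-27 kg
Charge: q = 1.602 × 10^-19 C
2.93 × 10^-1 V

From λ = h/√(2mqV), we solve for V:

λ² = h²/(2mqV)
V = h²/(2mqλ²)
V = (6.626 × 10^-34 J·s)² / (2 × 1.67 × 10^-27 kg × 1.602 × 10^-19 C × (5.29 × 10^-11 m)²)
V = 2.93 × 10^-1 V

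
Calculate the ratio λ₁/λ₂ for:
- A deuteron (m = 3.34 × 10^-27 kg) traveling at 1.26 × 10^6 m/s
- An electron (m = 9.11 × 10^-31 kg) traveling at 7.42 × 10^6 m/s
λ₁/λ₂ = 1.61 × 10^-3

Using λ = h/(mv):

λ₁ = h/(m₁v₁) = 1.57 × 10^-13 m
λ₂ = h/(m₂v₂) = 9.80 × 10^-11 m

Ratio λ₁/λ₂ = (m₂v₂)/(m₁v₁)
         = (9.11 × 10^-31 kg × 7.42 × 10^6 m/s) / (3.34 × 10^-27 kg × 1.26 × 10^6 m/s)
         = 1.61 × 10^-3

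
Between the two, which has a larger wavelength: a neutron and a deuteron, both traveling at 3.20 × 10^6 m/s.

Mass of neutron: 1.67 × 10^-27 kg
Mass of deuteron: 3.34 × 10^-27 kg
The neutron has the longer wavelength.

Using λ = h/(mv), since both particles have the same velocity, the wavelength depends only on mass.

For neutron: λ₁ = h/(m₁v) = 1.24 × 10^-13 m
For deuteron: λ₂ = h/(m₂v) = 6.20 × 10^-14 m

Since λ ∝ 1/m at constant velocity, the lighter particle has the longer wavelength.

The neutron has the longer de Broglie wavelength.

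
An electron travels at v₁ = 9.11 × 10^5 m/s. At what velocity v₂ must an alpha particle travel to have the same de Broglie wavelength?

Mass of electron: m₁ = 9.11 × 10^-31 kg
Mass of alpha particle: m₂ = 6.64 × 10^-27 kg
v₂ = 1.25 × 10^2 m/s

For equal de Broglie wavelengths: λ₁ = λ₂

h/(m₁v₁) = h/(m₂v₂)
m₁v₁ = m₂v₂
v₂ = v₁ · (m₁/m₂)

v₂ = 9.11 × 10^5 m/s × (9.11 × 10^-31 kg / 6.64 × 10^-27 kg)
v₂ = 1.25 × 10^2 m/s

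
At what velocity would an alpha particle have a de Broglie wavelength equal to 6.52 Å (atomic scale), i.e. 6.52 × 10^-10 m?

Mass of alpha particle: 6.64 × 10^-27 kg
1.53 × 10^2 m/s

From λ = h/(mv), solve for v:

v = h/(mλ)
v = (6.626 × 10^-34 J·s) / (6.64 × 10^-27 kg × 6.52 × 10^-10 m)
v = 1.53 × 10^2 m/s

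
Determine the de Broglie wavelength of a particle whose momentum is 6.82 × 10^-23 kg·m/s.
9.72 × 10^-12 m

Using the de Broglie relation λ = h/p:

λ = h/p
λ = (6.626 × 10^-34 J·s) / (6.82 × 10^-23 kg·m/s)
λ = 9.72 × 10^-12 m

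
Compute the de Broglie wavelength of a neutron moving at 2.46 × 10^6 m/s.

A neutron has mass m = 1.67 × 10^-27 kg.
1.61 × 10^-13 m

Using the de Broglie relation λ = h/(mv):

λ = h/(mv)
λ = (6.626 × 10^-34 J·s) / (1.67 × 10^-27 kg × 2.46 × 10^6 m/s)
λ = 1.61 × 10^-13 m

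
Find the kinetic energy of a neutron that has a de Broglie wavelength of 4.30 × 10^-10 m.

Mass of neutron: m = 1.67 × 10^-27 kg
7.11 × 10^-22 J (or 4.44 × 10^-3 eV)

From λ = h/√(2mKE), we solve for KE:

λ² = h²/(2mKE)
KE = h²/(2mλ²)
KE = (6.626 × 10^-34 J·s)² / (2 × 1.67 × 10^-27 kg × (4.30 × 10^-10 m)²)
KE = 7.11 × 10^-22 J
KE = 4.44 × 10^-3 eV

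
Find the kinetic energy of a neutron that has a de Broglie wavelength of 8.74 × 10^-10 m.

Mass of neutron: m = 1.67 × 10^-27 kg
1.72 × 10^-22 J (or 1.07 × 10^-3 eV)

From λ = h/√(2mKE), we solve for KE:

λ² = h²/(2mKE)
KE = h²/(2mλ²)
KE = (6.626 × 10^-34 J·s)² / (2 × 1.67 × 10^-27 kg × (8.74 × 10^-10 m)²)
KE = 1.72 × 10^-22 J
KE = 1.07 × 10^-3 eV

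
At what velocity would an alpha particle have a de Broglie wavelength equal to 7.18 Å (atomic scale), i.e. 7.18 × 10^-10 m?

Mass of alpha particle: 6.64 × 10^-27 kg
1.39 × 10^2 m/s

From λ = h/(mv), solve for v:

v = h/(mλ)
v = (6.626 × 10^-34 J·s) / (6.64 × 10^-27 kg × 7.18 × 10^-10 m)
v = 1.39 × 10^2 m/s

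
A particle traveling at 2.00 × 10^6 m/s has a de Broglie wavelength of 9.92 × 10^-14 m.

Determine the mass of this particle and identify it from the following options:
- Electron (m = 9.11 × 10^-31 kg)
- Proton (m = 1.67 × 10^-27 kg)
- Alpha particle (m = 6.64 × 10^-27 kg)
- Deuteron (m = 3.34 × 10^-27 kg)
The particle is a deuteron.

From λ = h/(mv), solve for mass:

m = h/(λv)
m = (6.626 × 10^-34 J·s) / (9.92 × 10^-14 m × 2.00 × 10^6 m/s)
m = 3.34 × 10^-27 kg

Comparing with the listed masses, this is closest to a deuteron.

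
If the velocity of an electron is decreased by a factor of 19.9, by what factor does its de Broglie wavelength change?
The wavelength increases by a factor of 19.9.

From λ = h/(mv), the wavelength is inversely proportional to velocity:

λ ∝ 1/v

If v → v/19.9, then λ → 19.9λ

When velocity is decreased by a factor of 19.9, the wavelength increases by a factor of 19.9.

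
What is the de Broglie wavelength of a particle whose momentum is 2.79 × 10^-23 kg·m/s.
2.37 × 10^-11 m

Using the de Broglie relation λ = h/p:

λ = h/p
λ = (6.626 × 10^-34 J·s) / (2.79 × 10^-23 kg·m/s)
λ = 2.37 × 10^-11 m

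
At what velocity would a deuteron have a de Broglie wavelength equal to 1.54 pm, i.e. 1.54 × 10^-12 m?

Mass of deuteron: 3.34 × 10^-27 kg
1.29 × 10^5 m/s

From λ = h/(mv), solve for v:

v = h/(mλ)
v = (6.626 × 10^-34 J·s) / (3.34 × 10^-27 kg × 1.54 × 10^-12 m)
v = 1.29 × 10^5 m/s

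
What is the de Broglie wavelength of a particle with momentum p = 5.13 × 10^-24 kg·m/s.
1.29 × 10^-10 m

Using the de Broglie relation λ = h/p:

λ = h/p
λ = (6.626 × 10^-34 J·s) / (5.13 × 10^-24 kg·m/s)
λ = 1.29 × 10^-10 m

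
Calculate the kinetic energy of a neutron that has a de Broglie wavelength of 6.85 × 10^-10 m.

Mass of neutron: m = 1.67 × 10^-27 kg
2.80 × 10^-22 J (or 1.75 × 10^-3 eV)

From λ = h/√(2mKE), we solve for KE:

λ² = h²/(2mKE)
KE = h²/(2mλ²)
KE = (6.626 × 10^-34 J·s)² / (2 × 1.67 × 10^-27 kg × (6.85 × 10^-10 m)²)
KE = 2.80 × 10^-22 J
KE = 1.75 × 10^-3 eV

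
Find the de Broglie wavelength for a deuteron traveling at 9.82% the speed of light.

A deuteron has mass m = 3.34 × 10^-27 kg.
6.74 × 10^-15 m

Using the de Broglie relation λ = h/(mv):

v = 9.82% × c = 2.944 × 10^7 m/s

λ = h/(mv)
λ = (6.626 × 10^-34 J·s) / (3.34 × 10^-27 kg × 2.944 × 10^7 m/s)
λ = 6.74 × 10^-15 m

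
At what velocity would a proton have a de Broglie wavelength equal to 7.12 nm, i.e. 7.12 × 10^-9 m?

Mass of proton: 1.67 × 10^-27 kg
5.57 × 10^1 m/s

From λ = h/(mv), solve for v:

v = h/(mλ)
v = (6.626 × 10^-34 J·s) / (1.67 × 10^-27 kg × 7.12 × 10^-9 m)
v = 5.57 × 10^1 m/s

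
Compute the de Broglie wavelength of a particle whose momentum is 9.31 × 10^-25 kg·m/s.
7.12 × 10^-10 m

Using the de Broglie relation λ = h/p:

λ = h/p
λ = (6.626 × 10^-34 J·s) / (9.31 × 10^-25 kg·m/s)
λ = 7.12 × 10^-10 m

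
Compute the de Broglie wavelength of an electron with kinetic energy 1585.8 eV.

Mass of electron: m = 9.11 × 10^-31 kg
3.08 × 10^-11 m

Using λ = h/√(2mKE):

First convert KE to Joules: KE = 1585.8 eV = 2.541 × 10^-16 J

λ = h/√(2mKE)
λ = (6.626 × 10^-34 J·s) / √(2 × 9.11 × 10^-31 kg × 2.541 × 10^-16 J)
λ = 3.08 × 10^-11 m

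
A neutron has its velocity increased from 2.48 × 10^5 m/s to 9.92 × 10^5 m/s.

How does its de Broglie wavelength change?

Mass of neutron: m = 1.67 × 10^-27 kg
The wavelength decreases by a factor of 4.

Using λ = h/(mv):

Initial wavelength: λ₁ = h/(mv₁) = 1.60 × 10^-12 m
Final wavelength: λ₂ = h/(mv₂) = 4.00 × 10^-13 m

Since λ ∝ 1/v, when velocity increases by a factor of 4, the wavelength decreases by a factor of 4.

λ₂/λ₁ = v₁/v₂ = 1/4

The wavelength decreases by a factor of 4.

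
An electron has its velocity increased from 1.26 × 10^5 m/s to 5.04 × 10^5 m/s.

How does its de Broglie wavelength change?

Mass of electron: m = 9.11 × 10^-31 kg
The wavelength decreases by a factor of 4.

Using λ = h/(mv):

Initial wavelength: λ₁ = h/(mv₁) = 5.77 × 10^-9 m
Final wavelength: λ₂ = h/(mv₂) = 1.44 × 10^-9 m

Since λ ∝ 1/v, when velocity increases by a factor of 4, the wavelength decreases by a factor of 4.

λ₂/λ₁ = v₁/v₂ = 1/4

The wavelength decreases by a factor of 4.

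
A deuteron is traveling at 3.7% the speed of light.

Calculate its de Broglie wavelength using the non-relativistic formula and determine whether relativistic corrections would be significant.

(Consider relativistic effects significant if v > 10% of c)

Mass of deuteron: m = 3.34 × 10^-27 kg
No, relativistic corrections are not needed.

Using the non-relativistic de Broglie formula λ = h/(mv):

v = 3.7% × c = 1.109 × 10^7 m/s

λ = h/(mv)
λ = (6.626 × 10^-34 J·s) / (3.34 × 10^-27 kg × 1.109 × 10^7 m/s)
λ = 1.79 × 10^-14 m

Since v = 3.7% of c < 10% of c, relativistic corrections are NOT significant and this non-relativistic result is a good approximation.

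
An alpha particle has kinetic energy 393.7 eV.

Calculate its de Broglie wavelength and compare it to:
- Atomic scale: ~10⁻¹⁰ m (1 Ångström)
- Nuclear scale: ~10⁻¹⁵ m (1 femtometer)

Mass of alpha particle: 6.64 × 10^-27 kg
λ = 7.24 × 10^-13 m, which is between nuclear and atomic scales.

Using λ = h/√(2mKE):

KE = 393.7 eV = 6.308 × 10^-17 J

λ = h/√(2mKE)
λ = (6.626 × 10^-34 J·s) / √(2 × 6.64 × 10^-27 kg × 6.308 × 10^-17 J)
λ = 7.24 × 10^-13 m

Comparison:
- Atomic scale (10⁻¹⁰ m): λ is 0.0072× this size
- Nuclear scale (10⁻¹⁵ m): λ is 7.2e+02× this size

The wavelength is between nuclear and atomic scales.

This wavelength is appropriate for probing atomic structure but too large for nuclear physics experiments.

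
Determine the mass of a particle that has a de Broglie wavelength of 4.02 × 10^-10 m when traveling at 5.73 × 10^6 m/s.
2.88 × 10^-31 kg

From the de Broglie relation λ = h/(mv), we solve for m:

m = h/(λv)
m = (6.626 × 10^-34 J·s) / (4.02 × 10^-10 m × 5.73 × 10^6 m/s)
m = 2.88 × 10^-31 kg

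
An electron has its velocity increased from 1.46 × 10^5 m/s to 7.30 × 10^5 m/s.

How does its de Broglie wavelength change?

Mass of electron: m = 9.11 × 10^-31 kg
The wavelength decreases by a factor of 5.

Using λ = h/(mv):

Initial wavelength: λ₁ = h/(mv₁) = 4.98 × 10^-9 m
Final wavelength: λ₂ = h/(mv₂) = 9.96 × 10^-10 m

Since λ ∝ 1/v, when velocity increases by a factor of 5, the wavelength decreases by a factor of 5.

λ₂/λ₁ = v₁/v₂ = 1/5

The wavelength decreases by a factor of 5.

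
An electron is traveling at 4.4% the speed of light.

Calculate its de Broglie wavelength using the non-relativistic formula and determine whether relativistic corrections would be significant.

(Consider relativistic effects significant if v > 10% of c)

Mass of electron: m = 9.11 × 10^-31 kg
No, relativistic corrections are not needed.

Using the non-relativistic de Broglie formula λ = h/(mv):

v = 4.4% × c = 1.319 × 10^7 m/s

λ = h/(mv)
λ = (6.626 × 10^-34 J·s) / (9.11 × 10^-31 kg × 1.319 × 10^7 m/s)
λ = 5.51 × 10^-11 m

Since v = 4.4% of c < 10% of c, relativistic corrections are NOT significant and this non-relativistic result is a good approximation.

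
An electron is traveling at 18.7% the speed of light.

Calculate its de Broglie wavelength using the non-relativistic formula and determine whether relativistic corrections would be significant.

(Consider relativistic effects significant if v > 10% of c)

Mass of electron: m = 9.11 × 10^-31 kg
Yes, relativistic corrections are needed.

Using the non-relativistic de Broglie formula λ = h/(mv):

v = 18.7% × c = 5.606 × 10^7 m/s

λ = h/(mv)
λ = (6.626 × 10^-34 J·s) / (9.11 × 10^-31 kg × 5.606 × 10^7 m/s)
λ = 1.30 × 10^-11 m

Since v = 18.7% of c > 10% of c, relativistic corrections ARE significant and the actual wavelength would differ from this non-relativistic estimate.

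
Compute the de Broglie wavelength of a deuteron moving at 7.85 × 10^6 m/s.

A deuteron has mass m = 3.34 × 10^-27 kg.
2.53 × 10^-14 m

Using the de Broglie relation λ = h/(mv):

λ = h/(mv)
λ = (6.626 × 10^-34 J·s) / (3.34 × 10^-27 kg × 7.85 × 10^6 m/s)
λ = 2.53 × 10^-14 m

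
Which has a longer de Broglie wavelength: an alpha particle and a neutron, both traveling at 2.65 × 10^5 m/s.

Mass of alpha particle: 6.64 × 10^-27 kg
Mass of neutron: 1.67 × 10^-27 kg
The neutron has the longer wavelength.

Using λ = h/(mv), since both particles have the same velocity, the wavelength depends only on mass.

For alpha particle: λ₁ = h/(m₁v) = 3.77 × 10^-13 m
For neutron: λ₂ = h/(m₂v) = 1.50 × 10^-12 m

Since λ ∝ 1/m at constant velocity, the lighter particle has the longer wavelength.

The neutron has the longer de Broglie wavelength.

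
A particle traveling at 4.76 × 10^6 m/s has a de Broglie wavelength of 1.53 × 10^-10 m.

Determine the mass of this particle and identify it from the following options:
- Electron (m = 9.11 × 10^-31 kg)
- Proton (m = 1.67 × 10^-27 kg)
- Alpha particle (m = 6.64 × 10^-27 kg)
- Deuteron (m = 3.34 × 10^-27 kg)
The particle is an electron.

From λ = h/(mv), solve for mass:

m = h/(λv)
m = (6.626 × 10^-34 J·s) / (1.53 × 10^-10 m × 4.76 × 10^6 m/s)
m = 9.10 × 10^-31 kg

Comparing with the listed masses, this is closest to an electron.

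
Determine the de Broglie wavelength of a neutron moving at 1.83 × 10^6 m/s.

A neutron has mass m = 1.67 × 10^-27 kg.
2.17 × 10^-13 m

Using the de Broglie relation λ = h/(mv):

λ = h/(mv)
λ = (6.626 × 10^-34 J·s) / (1.67 × 10^-27 kg × 1.83 × 10^6 m/s)
λ = 2.17 × 10^-13 m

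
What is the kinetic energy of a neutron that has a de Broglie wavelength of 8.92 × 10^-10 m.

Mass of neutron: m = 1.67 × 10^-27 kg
1.65 × 10^-22 J (or 1.03 × 10^-3 eV)

From λ = h/√(2mKE), we solve for KE:

λ² = h²/(2mKE)
KE = h²/(2mλ²)
KE = (6.626 × 10^-34 J·s)² / (2 × 1.67 × 10^-27 kg × (8.92 × 10^-10 m)²)
KE = 1.65 × 10^-22 J
KE = 1.03 × 10^-3 eV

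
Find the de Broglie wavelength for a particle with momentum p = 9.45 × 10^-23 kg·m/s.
7.01 × 10^-12 m

Using the de Broglie relation λ = h/p:

λ = h/p
λ = (6.626 × 10^-34 J·s) / (9.45 × 10^-23 kg·m/s)
λ = 7.01 × 10^-12 m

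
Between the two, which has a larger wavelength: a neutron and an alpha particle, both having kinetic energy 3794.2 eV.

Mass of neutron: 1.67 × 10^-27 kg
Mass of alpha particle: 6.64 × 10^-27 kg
The neutron has the longer wavelength.

Using λ = h/√(2mKE):

For neutron: λ₁ = h/√(2m₁KE) = 4.65 × 10^-13 m
For alpha particle: λ₂ = h/√(2m₂KE) = 2.33 × 10^-13 m

Since λ ∝ 1/√m at constant kinetic energy, the lighter particle has the longer wavelength.

The neutron has the longer de Broglie wavelength.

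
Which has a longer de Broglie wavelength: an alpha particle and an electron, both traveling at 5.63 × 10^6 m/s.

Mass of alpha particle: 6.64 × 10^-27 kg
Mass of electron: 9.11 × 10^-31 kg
The electron has the longer wavelength.

Using λ = h/(mv), since both particles have the same velocity, the wavelength depends only on mass.

For alpha particle: λ₁ = h/(m₁v) = 1.77 × 10^-14 m
For electron: λ₂ = h/(m₂v) = 1.29 × 10^-10 m

Since λ ∝ 1/m at constant velocity, the lighter particle has the longer wavelength.

The electron has the longer de Broglie wavelength.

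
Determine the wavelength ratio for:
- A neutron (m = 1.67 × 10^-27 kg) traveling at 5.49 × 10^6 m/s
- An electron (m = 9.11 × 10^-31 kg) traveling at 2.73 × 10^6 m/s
λ₁/λ₂ = 2.71 × 10^-4

Using λ = h/(mv):

λ₁ = h/(m₁v₁) = 7.23 × 10^-14 m
λ₂ = h/(m₂v₂) = 2.66 × 10^-10 m

Ratio λ₁/λ₂ = (m₂v₂)/(m₁v₁)
         = (9.11 × 10^-31 kg × 2.73 × 10^6 m/s) / (1.67 × 10^-27 kg × 5.49 × 10^6 m/s)
         = 2.71 × 10^-4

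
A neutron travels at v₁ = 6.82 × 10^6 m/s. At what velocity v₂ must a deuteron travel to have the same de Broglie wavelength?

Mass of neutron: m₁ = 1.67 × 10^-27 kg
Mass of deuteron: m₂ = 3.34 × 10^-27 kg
v₂ = 3.41 × 10^6 m/s

For equal de Broglie wavelengths: λ₁ = λ₂

h/(m₁v₁) = h/(m₂v₂)
m₁v₁ = m₂v₂
v₂ = v₁ · (m₁/m₂)

v₂ = 6.82 × 10^6 m/s × (1.67 × 10^-27 kg / 3.34 × 10^-27 kg)
v₂ = 3.41 × 10^6 m/s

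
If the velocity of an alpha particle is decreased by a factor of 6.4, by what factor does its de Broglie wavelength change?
The wavelength increases by a factor of 6.4.

From λ = h/(mv), the wavelength is inversely proportional to velocity:

λ ∝ 1/v

If v → v/6.4, then λ → 6.4λ

When velocity is decreased by a factor of 6.4, the wavelength increases by a factor of 6.4.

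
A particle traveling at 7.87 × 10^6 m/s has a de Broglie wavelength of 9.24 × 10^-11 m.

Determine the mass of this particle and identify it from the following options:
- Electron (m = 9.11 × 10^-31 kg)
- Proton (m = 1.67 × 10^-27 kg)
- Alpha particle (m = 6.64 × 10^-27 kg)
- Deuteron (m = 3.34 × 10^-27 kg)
The particle is an electron.

From λ = h/(mv), solve for mass:

m = h/(λv)
m = (6.626 × 10^-34 J·s) / (9.24 × 10^-11 m × 7.87 × 10^6 m/s)
m = 9.11 × 10^-31 kg

Comparing with the listed masses, this is closest to an electron.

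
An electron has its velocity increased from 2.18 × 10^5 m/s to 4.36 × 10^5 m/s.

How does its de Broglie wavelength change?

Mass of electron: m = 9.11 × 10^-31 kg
The wavelength decreases by a factor of 2.

Using λ = h/(mv):

Initial wavelength: λ₁ = h/(mv₁) = 3.34 × 10^-9 m
Final wavelength: λ₂ = h/(mv₂) = 1.67 × 10^-9 m

Since λ ∝ 1/v, when velocity increases by a factor of 2, the wavelength decreases by a factor of 2.

λ₂/λ₁ = v₁/v₂ = 1/2

The wavelength decreases by a factor of 2.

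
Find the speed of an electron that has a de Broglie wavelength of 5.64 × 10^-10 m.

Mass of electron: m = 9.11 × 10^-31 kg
1.29 × 10^6 m/s

From the de Broglie relation λ = h/(mv), we solve for v:

v = h/(mλ)
v = (6.626 × 10^-34 J·s) / (9.11 × 10^-31 kg × 5.64 × 10^-10 m)
v = 1.29 × 10^6 m/s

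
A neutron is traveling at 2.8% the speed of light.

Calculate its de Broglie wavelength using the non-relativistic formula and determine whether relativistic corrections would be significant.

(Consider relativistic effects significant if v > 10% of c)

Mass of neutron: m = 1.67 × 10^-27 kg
No, relativistic corrections are not needed.

Using the non-relativistic de Broglie formula λ = h/(mv):

v = 2.8% × c = 8.394 × 10^6 m/s

λ = h/(mv)
λ = (6.626 × 10^-34 J·s) / (1.67 × 10^-27 kg × 8.394 × 10^6 m/s)
λ = 4.73 × 10^-14 m

Since v = 2.8% of c < 10% of c, relativistic corrections are NOT significant and this non-relativistic result is a good approximation.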